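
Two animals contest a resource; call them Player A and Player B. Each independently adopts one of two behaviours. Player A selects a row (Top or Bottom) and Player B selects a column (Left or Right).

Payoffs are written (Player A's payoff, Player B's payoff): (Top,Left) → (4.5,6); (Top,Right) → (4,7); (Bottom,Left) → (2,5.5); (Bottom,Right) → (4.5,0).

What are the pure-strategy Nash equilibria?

(Top, Left): Player B prefers Right (7 > 6) — not an equilibrium.
(Top, Right): Player A prefers Bottom (4.5 > 4) — not an equilibrium.
(Bottom, Left): Player A prefers Top (4.5 > 2) — not an equilibrium.
(Bottom, Right): Player B prefers Left (5.5 > 0) — not an equilibrium.

none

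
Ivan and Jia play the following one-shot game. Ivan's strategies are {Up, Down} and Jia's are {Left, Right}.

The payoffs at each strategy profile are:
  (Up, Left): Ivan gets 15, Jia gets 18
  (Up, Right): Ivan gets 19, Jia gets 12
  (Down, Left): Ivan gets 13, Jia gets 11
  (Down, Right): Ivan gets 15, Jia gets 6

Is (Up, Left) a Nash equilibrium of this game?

At (Up, Left), Ivan earns 15; switching to Down would give 13, so Ivan has no profitable deviation.
Jia earns 18; switching to Right would give 12, so Jia has no profitable deviation.
Neither player can gain by a unilateral deviation, so this profile is a Nash equilibrium.

Yes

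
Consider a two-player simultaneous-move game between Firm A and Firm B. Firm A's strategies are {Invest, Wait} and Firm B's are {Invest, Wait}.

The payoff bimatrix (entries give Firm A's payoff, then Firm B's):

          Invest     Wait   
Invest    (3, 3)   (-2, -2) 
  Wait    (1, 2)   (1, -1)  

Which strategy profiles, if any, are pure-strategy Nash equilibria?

(Invest, Invest): Firm A gets 3 ≥ 1 from Wait, and Firm B gets 3 ≥ -2 from Wait — Nash equilibrium.
(Invest, Wait): Firm A prefers Wait (1 > -2); Firm B prefers Invest (3 > -2) — not an equilibrium.
(Wait, Invest): Firm A prefers Invest (3 > 1) — not an equilibrium.
(Wait, Wait): Firm B prefers Invest (2 > -1) — not an equilibrium.

(Invest, Invest)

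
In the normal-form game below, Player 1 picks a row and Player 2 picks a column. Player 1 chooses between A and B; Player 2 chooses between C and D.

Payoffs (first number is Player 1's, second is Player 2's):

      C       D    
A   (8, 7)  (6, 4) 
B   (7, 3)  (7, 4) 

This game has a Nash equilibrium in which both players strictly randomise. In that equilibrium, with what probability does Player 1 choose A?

1/4

Let x be the probability that Player 1 plays A. In a completely mixed equilibrium, Player 2 must be indifferent between C and D.
Player 2's expected payoff from C is 7x + 3(1−x); from D it is 4x + 4(1−x).
Setting these equal: 4x + 3 = 4, so x = 1/4.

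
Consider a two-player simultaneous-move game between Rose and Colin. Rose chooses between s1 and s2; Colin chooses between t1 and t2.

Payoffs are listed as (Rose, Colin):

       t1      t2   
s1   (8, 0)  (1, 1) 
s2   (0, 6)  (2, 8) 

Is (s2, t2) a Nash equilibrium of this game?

Yes

At (s2, t2), Rose earns 2; switching to s1 would give 1, so Rose has no profitable deviation.
Colin earns 8; switching to t1 would give 6, so Colin has no profitable deviation.
Neither player can gain by a unilateral deviation, so this profile is a Nash equilibrium.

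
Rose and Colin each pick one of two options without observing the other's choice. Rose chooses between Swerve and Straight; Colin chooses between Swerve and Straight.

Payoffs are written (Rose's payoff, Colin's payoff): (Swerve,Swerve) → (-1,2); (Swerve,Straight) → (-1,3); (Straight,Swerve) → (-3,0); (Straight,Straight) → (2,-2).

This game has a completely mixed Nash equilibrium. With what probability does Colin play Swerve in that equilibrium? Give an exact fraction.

3/5

Let q be the probability that Colin plays Swerve. In a completely mixed equilibrium, Rose must be indifferent between Swerve and Straight.
Rose's expected payoff from Swerve is −q − (1−q); from Straight it is −3q + 2(1−q).
Setting these equal: -1 = −5q + 2, so q = 3/5.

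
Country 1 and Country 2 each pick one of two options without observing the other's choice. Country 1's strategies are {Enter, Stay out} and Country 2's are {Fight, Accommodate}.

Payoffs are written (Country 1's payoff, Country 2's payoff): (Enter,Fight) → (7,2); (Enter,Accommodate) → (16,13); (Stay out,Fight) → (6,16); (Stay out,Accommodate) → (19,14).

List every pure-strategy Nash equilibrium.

none

(Enter, Fight): Country 2 prefers Accommodate (13 > 2) — not an equilibrium.
(Enter, Accommodate): Country 1 prefers Stay out (19 > 16) — not an equilibrium.
(Stay out, Fight): Country 1 prefers Enter (7 > 6) — not an equilibrium.
(Stay out, Accommodate): Country 2 prefers Fight (16 > 14) — not an equilibrium.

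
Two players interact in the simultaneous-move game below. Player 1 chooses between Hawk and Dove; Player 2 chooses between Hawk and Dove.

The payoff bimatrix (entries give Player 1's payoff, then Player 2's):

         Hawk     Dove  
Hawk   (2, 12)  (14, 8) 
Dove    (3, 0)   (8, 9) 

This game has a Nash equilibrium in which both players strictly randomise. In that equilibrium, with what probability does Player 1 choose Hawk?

9/13

Let x be the probability that Player 1 plays Hawk. In a completely mixed equilibrium, Player 2 must be indifferent between Hawk and Dove.
Player 2's expected payoff from Hawk is 12x; from Dove it is 8x + 9(1−x).
Setting these equal: 12x = −x + 9, so x = 9/13.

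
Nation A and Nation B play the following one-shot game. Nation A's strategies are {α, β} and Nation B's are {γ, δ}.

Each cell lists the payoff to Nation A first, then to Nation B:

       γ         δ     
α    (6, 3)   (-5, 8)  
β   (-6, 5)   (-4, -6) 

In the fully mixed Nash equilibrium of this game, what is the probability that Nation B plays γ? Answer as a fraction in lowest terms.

Let c be the probability that Nation B plays γ. In a completely mixed equilibrium, Nation A must be indifferent between α and β.
Nation A's expected payoff from α is 6c − 5(1−c); from β it is −6c − 4(1−c).
Setting these equal: 11c − 5 = −2c − 4, so c = 1/13.

1/13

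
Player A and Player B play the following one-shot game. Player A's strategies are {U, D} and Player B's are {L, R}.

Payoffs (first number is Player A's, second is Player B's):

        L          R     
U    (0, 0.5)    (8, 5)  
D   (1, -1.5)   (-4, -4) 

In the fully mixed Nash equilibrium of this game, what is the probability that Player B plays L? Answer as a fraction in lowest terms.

12/13

Let q be the probability that Player B plays L. In a completely mixed equilibrium, Player A must be indifferent between U and D.
Player A's expected payoff from U is 8(1−q); from D it is q − 4(1−q).
Setting these equal: −8q + 8 = 5q − 4, so q = 12/13.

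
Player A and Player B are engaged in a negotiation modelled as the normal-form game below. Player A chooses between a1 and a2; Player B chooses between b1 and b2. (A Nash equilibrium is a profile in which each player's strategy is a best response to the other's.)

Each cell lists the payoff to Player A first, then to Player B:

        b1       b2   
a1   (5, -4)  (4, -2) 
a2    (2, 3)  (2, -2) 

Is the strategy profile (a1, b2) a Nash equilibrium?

At (a1, b2), Player A earns 4; switching to a2 would give 2, so Player A has no profitable deviation.
Player B earns -2; switching to b1 would give -4, so Player B has no profitable deviation.
Neither player can gain by a unilateral deviation, so this profile is a Nash equilibrium.

Yes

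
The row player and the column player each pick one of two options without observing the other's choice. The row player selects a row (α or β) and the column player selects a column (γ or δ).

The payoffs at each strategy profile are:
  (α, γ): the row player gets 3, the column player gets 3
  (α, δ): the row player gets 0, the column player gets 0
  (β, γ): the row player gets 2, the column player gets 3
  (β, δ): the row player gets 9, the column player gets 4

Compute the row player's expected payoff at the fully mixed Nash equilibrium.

27/10

First find q, the probability the column player plays γ, from the row player's indifference between α and β: 3q = 2q + 9(1−q), giving q = 9/10.
Since the row player is indifferent in equilibrium, the row player's expected payoff equals the payoff from either row against (9/10, 1/10). Using α: 3(9/10) = 27/10.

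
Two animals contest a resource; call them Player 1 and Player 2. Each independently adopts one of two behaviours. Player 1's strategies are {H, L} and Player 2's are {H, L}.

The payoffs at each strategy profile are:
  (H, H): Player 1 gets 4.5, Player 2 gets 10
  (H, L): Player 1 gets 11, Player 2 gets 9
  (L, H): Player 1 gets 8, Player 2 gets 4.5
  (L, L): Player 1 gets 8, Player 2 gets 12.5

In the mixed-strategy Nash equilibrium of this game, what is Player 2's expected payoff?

169/18

First find x, the probability Player 1 plays H, from Player 2's indifference between H and L: 10x + 4.5(1−x) = 9x + 12.5(1−x), giving x = 8/9.
Since Player 2 is indifferent in equilibrium, Player 2's expected payoff equals the payoff from either column against (8/9, 1/9). Using H: 10(8/9) + 4.5(1/9) = 169/18.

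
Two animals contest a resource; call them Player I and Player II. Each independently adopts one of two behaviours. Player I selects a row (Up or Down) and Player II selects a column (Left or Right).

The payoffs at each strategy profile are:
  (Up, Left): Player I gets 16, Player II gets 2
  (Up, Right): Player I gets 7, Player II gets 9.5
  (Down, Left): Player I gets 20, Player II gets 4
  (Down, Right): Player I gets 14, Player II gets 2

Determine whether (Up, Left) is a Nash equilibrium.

At (Up, Left), Player I earns 16; switching to Down would give 20, so Player I would deviate.
Player II earns 2; switching to Right would give 9.5, so Player II would deviate.
Since at least one player can profitably deviate, this is not a Nash equilibrium.

No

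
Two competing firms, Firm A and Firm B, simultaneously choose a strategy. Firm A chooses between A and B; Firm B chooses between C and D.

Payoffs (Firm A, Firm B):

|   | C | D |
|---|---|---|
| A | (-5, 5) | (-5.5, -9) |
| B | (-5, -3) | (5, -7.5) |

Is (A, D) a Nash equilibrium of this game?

No

At (A, D), Firm A earns -5.5; switching to B would give 5, so Firm A would deviate.
Firm B earns -9; switching to C would give 5, so Firm B would deviate.
Since at least one player can profitably deviate, this is not a Nash equilibrium.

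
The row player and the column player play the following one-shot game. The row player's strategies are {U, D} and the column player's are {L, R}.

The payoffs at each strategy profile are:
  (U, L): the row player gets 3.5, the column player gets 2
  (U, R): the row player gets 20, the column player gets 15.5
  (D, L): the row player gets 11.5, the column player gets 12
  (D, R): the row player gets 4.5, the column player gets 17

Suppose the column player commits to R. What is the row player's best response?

Against R, the row player earns 20 from U and 4.5 from D.
So U is the best response.

U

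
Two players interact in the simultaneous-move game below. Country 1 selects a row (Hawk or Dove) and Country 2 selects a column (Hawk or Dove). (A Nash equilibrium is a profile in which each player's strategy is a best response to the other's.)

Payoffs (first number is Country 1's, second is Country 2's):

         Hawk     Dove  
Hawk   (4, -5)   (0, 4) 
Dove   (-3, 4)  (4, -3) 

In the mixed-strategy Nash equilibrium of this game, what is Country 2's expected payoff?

First find x, the probability Country 1 plays Hawk, from Country 2's indifference between Hawk and Dove: −5x + 4(1−x) = 4x − 3(1−x), giving x = 7/16.
Since Country 2 is indifferent in equilibrium, Country 2's expected payoff equals the payoff from either column against (7/16, 9/16). Using Hawk: −5(7/16) + 4(9/16) = 1/16.

1/16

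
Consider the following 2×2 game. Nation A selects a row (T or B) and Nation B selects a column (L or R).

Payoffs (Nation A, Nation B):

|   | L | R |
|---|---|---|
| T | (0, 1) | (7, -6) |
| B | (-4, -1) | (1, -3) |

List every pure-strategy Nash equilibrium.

(T, L)

(T, L): Nation A gets 0 ≥ -4 from B, and Nation B gets 1 ≥ -6 from R — Nash equilibrium.
(T, R): Nation B prefers L (1 > -6) — not an equilibrium.
(B, L): Nation A prefers T (0 > -4) — not an equilibrium.
(B, R): Nation A prefers T (7 > 1); Nation B prefers L (-1 > -3) — not an equilibrium.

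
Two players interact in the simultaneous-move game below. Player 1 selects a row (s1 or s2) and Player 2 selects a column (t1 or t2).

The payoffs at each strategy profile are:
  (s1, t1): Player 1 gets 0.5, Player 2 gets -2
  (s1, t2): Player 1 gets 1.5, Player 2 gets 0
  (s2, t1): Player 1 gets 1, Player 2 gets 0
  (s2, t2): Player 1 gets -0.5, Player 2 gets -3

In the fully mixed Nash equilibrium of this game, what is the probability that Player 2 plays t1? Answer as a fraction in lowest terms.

Let c be the probability that Player 2 plays t1. In a completely mixed equilibrium, Player 1 must be indifferent between s1 and s2.
Player 1's expected payoff from s1 is 0.5c + 1.5(1−c); from s2 it is c − 0.5(1−c).
Setting these equal: −c + 1.5 = 1.5c − 0.5, so c = 4/5.

4/5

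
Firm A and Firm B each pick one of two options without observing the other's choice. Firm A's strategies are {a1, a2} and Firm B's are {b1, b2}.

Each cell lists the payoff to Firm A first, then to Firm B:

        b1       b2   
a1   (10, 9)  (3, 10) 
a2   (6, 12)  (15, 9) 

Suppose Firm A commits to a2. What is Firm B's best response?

b1

Against a2, Firm B earns 12 from b1 and 9 from b2.
So b1 is the best response.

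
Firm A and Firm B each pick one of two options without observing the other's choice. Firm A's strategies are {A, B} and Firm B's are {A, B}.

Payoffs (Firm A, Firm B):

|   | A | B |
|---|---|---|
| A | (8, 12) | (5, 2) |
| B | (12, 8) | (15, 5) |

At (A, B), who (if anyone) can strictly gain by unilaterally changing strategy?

Firm A at (A, B) earns 5; deviating to B yields 15 — a strict improvement.
Firm B earns 2; deviating to A yields 12 — a strict improvement.
Both Firm A and Firm B have strictly profitable deviations.

Both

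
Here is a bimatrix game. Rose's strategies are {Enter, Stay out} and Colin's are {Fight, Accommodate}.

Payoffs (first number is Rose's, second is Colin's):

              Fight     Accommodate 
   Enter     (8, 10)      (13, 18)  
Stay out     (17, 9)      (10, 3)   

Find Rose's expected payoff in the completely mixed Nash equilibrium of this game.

47/4

First find y, the probability Colin plays Fight, from Rose's indifference between Enter and Stay out: 8y + 13(1−y) = 17y + 10(1−y), giving y = 1/4.
Since Rose is indifferent in equilibrium, Rose's expected payoff equals the payoff from either row against (1/4, 3/4). Using Enter: 8(1/4) + 13(3/4) = 47/4.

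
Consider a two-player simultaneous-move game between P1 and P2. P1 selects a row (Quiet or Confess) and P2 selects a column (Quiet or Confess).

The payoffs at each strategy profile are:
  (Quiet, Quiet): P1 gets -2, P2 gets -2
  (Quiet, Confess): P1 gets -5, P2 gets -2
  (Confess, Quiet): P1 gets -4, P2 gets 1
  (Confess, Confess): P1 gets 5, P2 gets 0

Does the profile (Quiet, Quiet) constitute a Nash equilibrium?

At (Quiet, Quiet), P1 earns -2; switching to Confess would give -4, so P1 has no profitable deviation.
P2 earns -2; switching to Confess would give -2, so P2 has no profitable deviation.
Neither player can gain by a unilateral deviation, so this profile is a Nash equilibrium.

Yes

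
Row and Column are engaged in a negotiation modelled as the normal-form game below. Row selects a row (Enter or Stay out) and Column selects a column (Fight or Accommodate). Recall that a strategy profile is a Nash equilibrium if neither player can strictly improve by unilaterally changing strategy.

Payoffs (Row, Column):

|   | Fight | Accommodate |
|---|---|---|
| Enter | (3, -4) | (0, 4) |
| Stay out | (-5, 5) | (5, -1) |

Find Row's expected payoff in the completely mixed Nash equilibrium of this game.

15/13

First find y, the probability Column plays Fight, from Row's indifference between Enter and Stay out: 3y = −5y + 5(1−y), giving y = 5/13.
Since Row is indifferent in equilibrium, Row's expected payoff equals the payoff from either row against (5/13, 8/13). Using Enter: 3(5/13) = 15/13.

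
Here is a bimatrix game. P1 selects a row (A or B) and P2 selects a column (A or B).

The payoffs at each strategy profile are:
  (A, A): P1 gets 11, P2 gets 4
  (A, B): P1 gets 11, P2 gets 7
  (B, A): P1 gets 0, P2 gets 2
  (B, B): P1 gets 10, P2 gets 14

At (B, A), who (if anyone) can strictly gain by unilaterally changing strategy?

P1 at (B, A) earns 0; deviating to A yields 11 — a strict improvement.
P2 earns 2; deviating to B yields 14 — a strict improvement.
Both P1 and P2 have strictly profitable deviations.

Both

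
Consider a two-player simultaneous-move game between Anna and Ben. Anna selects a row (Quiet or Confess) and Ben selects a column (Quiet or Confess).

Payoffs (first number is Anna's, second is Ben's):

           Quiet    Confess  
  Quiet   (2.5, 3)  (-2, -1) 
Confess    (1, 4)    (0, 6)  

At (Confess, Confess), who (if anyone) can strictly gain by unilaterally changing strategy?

Neither

Anna at (Confess, Confess) earns 0; deviating to Quiet yields -2 — not better.
Ben earns 6; deviating to Quiet yields 4 — not better.
Neither player can strictly improve; the profile is a Nash equilibrium.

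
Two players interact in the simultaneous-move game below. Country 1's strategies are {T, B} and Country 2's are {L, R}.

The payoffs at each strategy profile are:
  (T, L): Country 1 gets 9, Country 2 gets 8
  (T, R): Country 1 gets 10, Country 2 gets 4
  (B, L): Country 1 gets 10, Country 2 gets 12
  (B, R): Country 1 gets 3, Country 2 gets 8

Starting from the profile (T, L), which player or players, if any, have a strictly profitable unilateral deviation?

Country 1 at (T, L) earns 9; deviating to B yields 10 — a strict improvement.
Country 2 earns 8; deviating to R yields 4 — not better.
Only Country 1 has a strictly profitable deviation.

Country 1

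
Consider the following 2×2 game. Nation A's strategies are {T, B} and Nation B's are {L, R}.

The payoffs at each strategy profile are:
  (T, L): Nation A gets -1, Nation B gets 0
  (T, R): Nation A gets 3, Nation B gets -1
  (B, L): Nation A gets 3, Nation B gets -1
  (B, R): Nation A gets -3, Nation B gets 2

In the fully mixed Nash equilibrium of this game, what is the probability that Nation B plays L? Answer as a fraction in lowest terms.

3/5

Let q be the probability that Nation B plays L. In a completely mixed equilibrium, Nation A must be indifferent between T and B.
Nation A's expected payoff from T is −q + 3(1−q); from B it is 3q − 3(1−q).
Setting these equal: −4q + 3 = 6q − 3, so q = 3/5.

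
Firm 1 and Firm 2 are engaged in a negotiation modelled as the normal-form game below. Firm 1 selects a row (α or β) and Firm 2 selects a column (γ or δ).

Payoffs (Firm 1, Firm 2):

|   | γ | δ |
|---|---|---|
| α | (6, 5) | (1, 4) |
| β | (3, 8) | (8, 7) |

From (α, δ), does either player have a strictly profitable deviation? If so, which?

Firm 1 at (α, δ) earns 1; deviating to β yields 8 — a strict improvement.
Firm 2 earns 4; deviating to γ yields 5 — a strict improvement.
Both Firm 1 and Firm 2 have strictly profitable deviations.

Both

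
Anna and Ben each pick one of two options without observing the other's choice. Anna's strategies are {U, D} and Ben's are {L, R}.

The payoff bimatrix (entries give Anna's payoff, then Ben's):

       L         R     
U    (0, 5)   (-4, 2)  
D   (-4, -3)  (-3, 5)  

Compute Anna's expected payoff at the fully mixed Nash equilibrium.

First find y, the probability Ben plays L, from Anna's indifference between U and D: −4(1−y) = −4y − 3(1−y), giving y = 1/5.
Since Anna is indifferent in equilibrium, Anna's expected payoff equals the payoff from either row against (1/5, 4/5). Using U: −4(4/5) = -16/5.

-16/5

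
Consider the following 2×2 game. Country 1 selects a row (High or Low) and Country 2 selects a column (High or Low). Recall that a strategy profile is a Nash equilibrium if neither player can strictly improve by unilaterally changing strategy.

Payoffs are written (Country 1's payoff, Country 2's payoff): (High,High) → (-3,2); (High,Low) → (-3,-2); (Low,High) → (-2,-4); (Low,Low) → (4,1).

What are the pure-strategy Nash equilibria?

(Low, Low)

(High, High): Country 1 prefers Low (-2 > -3) — not an equilibrium.
(High, Low): Country 1 prefers Low (4 > -3); Country 2 prefers High (2 > -2) — not an equilibrium.
(Low, High): Country 2 prefers Low (1 > -4) — not an equilibrium.
(Low, Low): Country 1 gets 4 ≥ -3 from High, and Country 2 gets 1 ≥ -4 from High — Nash equilibrium.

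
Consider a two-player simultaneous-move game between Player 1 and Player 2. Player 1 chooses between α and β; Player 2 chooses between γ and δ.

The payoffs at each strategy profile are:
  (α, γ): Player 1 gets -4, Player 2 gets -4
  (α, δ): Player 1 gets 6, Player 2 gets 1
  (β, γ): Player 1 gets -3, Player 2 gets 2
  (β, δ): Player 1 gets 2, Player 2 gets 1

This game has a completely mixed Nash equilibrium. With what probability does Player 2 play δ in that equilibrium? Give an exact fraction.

Let c be the probability that Player 2 plays γ. In a completely mixed equilibrium, Player 1 must be indifferent between α and β.
Player 1's expected payoff from α is −4c + 6(1−c); from β it is −3c + 2(1−c).
Setting these equal: −10c + 6 = −5c + 2, so c = 4/5.
Therefore Player 2 plays δ with probability 1 − 4/5 = 1/5.

1/5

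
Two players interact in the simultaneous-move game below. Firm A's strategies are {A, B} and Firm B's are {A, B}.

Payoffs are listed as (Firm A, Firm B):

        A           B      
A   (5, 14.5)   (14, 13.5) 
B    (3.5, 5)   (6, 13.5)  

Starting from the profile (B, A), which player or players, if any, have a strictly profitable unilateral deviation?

Both

Firm A at (B, A) earns 3.5; deviating to A yields 5 — a strict improvement.
Firm B earns 5; deviating to B yields 13.5 — a strict improvement.
Both Firm A and Firm B have strictly profitable deviations.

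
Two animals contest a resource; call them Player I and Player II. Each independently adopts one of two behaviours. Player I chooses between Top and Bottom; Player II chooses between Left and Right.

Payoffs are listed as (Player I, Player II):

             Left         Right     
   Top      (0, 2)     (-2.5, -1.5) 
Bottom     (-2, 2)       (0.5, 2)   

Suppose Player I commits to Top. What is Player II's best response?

Against Top, Player II earns 2 from Left and -1.5 from Right.
So Left is the best response.

Left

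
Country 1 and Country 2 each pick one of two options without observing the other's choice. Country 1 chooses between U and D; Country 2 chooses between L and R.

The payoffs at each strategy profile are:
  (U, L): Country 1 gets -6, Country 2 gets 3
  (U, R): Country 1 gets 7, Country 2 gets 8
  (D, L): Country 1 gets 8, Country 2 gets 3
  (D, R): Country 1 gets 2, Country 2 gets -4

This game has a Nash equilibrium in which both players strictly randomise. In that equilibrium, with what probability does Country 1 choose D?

5/12

Let x be the probability that Country 1 plays U. In a completely mixed equilibrium, Country 2 must be indifferent between L and R.
Country 2's expected payoff from L is 3x + 3(1−x); from R it is 8x − 4(1−x).
Setting these equal: 3 = 12x − 4, so x = 7/12.
Therefore Country 1 plays D with probability 1 − 7/12 = 5/12.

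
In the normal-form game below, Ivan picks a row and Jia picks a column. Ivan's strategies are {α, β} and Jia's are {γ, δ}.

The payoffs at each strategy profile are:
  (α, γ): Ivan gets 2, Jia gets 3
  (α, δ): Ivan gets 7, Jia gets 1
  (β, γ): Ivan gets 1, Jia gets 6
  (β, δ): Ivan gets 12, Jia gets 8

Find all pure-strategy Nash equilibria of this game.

(α, γ) and (β, δ)

(α, γ): Ivan gets 2 ≥ 1 from β, and Jia gets 3 ≥ 1 from δ — Nash equilibrium.
(α, δ): Ivan prefers β (12 > 7); Jia prefers γ (3 > 1) — not an equilibrium.
(β, γ): Ivan prefers α (2 > 1); Jia prefers δ (8 > 6) — not an equilibrium.
(β, δ): Ivan gets 12 ≥ 7 from α, and Jia gets 8 ≥ 6 from γ — Nash equilibrium.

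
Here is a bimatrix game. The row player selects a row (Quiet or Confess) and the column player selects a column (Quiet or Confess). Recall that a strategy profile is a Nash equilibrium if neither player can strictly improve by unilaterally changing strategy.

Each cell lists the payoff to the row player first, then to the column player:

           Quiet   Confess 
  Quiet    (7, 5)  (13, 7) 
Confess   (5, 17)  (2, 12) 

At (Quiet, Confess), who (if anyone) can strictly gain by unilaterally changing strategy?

Neither

The row player at (Quiet, Confess) earns 13; deviating to Confess yields 2 — not better.
The column player earns 7; deviating to Quiet yields 5 — not better.
Neither player can strictly improve; the profile is a Nash equilibrium.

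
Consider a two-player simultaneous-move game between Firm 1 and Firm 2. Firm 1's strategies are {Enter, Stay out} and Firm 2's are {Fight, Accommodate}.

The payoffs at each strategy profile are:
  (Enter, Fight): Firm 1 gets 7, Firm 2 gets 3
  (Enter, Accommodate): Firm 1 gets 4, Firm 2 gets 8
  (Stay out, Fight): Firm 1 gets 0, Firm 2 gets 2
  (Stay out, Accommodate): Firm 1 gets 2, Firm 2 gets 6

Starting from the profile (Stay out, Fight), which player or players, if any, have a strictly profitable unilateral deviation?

Both

Firm 1 at (Stay out, Fight) earns 0; deviating to Enter yields 7 — a strict improvement.
Firm 2 earns 2; deviating to Accommodate yields 6 — a strict improvement.
Both Firm 1 and Firm 2 have strictly profitable deviations.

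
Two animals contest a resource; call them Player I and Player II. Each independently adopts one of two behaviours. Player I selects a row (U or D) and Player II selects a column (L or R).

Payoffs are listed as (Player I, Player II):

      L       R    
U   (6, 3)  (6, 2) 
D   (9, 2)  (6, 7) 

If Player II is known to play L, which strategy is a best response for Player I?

D

Against L, Player I earns 6 from U and 9 from D.
So D is the best response.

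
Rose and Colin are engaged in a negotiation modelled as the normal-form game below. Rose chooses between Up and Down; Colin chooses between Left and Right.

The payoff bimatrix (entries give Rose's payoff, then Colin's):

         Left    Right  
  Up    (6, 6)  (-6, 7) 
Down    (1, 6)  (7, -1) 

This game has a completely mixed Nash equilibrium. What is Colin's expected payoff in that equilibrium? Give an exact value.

First find p, the probability Rose plays Up, from Colin's indifference between Left and Right: 6p + 6(1−p) = 7p − (1−p), giving p = 7/8.
Since Colin is indifferent in equilibrium, Colin's expected payoff equals the payoff from either column against (7/8, 1/8). Using Left: 6(7/8) + 6(1/8) = 6.

6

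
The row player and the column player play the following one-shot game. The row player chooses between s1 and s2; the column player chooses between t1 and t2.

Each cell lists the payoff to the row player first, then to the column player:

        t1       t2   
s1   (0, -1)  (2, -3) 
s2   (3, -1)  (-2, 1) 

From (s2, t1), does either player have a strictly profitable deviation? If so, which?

The column player

The row player at (s2, t1) earns 3; deviating to s1 yields 0 — not better.
The column player earns -1; deviating to t2 yields 1 — a strict improvement.
Only the column player has a strictly profitable deviation.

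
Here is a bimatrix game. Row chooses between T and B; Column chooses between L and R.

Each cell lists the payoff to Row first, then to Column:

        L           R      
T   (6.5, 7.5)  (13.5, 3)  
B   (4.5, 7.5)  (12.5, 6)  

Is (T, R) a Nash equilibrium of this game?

No

At (T, R), Row earns 13.5; switching to B would give 12.5, so Row has no profitable deviation.
Column earns 3; switching to L would give 7.5, so Column would deviate.
Since at least one player can profitably deviate, this is not a Nash equilibrium.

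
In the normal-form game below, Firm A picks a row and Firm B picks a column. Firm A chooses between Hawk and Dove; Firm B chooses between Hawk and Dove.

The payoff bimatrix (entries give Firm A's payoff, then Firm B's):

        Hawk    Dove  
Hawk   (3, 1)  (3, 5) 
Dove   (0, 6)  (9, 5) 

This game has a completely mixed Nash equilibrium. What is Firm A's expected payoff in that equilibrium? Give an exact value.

3

First find q, the probability Firm B plays Hawk, from Firm A's indifference between Hawk and Dove: 3q + 3(1−q) = 9(1−q), giving q = 2/3.
Since Firm A is indifferent in equilibrium, Firm A's expected payoff equals the payoff from either row against (2/3, 1/3). Using Hawk: 3(2/3) + 3(1/3) = 3.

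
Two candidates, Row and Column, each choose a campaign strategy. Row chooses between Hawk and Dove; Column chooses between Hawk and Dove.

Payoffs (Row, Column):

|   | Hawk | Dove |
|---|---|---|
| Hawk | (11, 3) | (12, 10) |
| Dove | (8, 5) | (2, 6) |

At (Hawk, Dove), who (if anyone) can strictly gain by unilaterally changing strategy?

Neither

Row at (Hawk, Dove) earns 12; deviating to Dove yields 2 — not better.
Column earns 10; deviating to Hawk yields 3 — not better.
Neither player can strictly improve; the profile is a Nash equilibrium.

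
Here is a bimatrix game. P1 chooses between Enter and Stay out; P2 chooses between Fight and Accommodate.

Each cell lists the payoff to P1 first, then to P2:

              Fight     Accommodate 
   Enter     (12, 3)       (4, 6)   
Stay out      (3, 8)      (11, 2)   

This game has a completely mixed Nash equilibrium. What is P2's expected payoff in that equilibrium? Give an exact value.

14/3

First find x, the probability P1 plays Enter, from P2's indifference between Fight and Accommodate: 3x + 8(1−x) = 6x + 2(1−x), giving x = 2/3.
Since P2 is indifferent in equilibrium, P2's expected payoff equals the payoff from either column against (2/3, 1/3). Using Fight: 3(2/3) + 8(1/3) = 14/3.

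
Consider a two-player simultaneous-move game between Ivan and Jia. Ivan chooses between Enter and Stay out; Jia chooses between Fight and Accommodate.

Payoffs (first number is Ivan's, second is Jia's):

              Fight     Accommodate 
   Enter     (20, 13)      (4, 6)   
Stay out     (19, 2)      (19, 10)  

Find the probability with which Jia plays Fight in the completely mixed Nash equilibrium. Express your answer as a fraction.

Let c be the probability that Jia plays Fight. In a completely mixed equilibrium, Ivan must be indifferent between Enter and Stay out.
Ivan's expected payoff from Enter is 20c + 4(1−c); from Stay out it is 19c + 19(1−c).
Setting these equal: 16c + 4 = 19, so c = 15/16.

15/16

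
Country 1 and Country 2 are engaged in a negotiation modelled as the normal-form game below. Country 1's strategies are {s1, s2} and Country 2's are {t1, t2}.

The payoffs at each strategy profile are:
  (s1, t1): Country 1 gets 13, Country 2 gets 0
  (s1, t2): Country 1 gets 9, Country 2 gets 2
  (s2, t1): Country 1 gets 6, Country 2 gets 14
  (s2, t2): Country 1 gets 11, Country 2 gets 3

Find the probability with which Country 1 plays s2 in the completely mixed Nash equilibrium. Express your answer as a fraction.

Let p be the probability that Country 1 plays s1. In a completely mixed equilibrium, Country 2 must be indifferent between t1 and t2.
Country 2's expected payoff from t1 is 14(1−p); from t2 it is 2p + 3(1−p).
Setting these equal: −14p + 14 = −p + 3, so p = 11/13.
Therefore Country 1 plays s2 with probability 1 − 11/13 = 2/13.

2/13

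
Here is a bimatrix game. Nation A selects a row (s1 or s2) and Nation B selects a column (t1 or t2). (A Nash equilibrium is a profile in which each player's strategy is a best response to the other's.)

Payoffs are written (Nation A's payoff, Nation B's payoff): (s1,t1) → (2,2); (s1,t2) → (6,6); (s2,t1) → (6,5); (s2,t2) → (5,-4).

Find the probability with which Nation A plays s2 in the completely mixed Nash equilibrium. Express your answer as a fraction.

Let x be the probability that Nation A plays s1. In a completely mixed equilibrium, Nation B must be indifferent between t1 and t2.
Nation B's expected payoff from t1 is 2x + 5(1−x); from t2 it is 6x − 4(1−x).
Setting these equal: −3x + 5 = 10x − 4, so x = 9/13.
Therefore Nation A plays s2 with probability 1 − 9/13 = 4/13.

4/13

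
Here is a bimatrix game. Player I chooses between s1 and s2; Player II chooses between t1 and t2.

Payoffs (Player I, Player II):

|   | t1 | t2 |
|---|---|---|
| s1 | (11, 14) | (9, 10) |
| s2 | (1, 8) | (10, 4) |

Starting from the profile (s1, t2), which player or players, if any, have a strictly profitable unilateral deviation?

Both

Player I at (s1, t2) earns 9; deviating to s2 yields 10 — a strict improvement.
Player II earns 10; deviating to t1 yields 14 — a strict improvement.
Both Player I and Player II have strictly profitable deviations.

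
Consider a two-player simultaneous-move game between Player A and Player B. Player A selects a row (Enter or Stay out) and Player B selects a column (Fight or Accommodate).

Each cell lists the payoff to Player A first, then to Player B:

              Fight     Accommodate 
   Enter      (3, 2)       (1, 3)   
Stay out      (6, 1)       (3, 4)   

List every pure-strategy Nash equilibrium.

(Stay out, Accommodate)

(Enter, Fight): Player A prefers Stay out (6 > 3); Player B prefers Accommodate (3 > 2) — not an equilibrium.
(Enter, Accommodate): Player A prefers Stay out (3 > 1) — not an equilibrium.
(Stay out, Fight): Player B prefers Accommodate (4 > 1) — not an equilibrium.
(Stay out, Accommodate): Player A gets 3 ≥ 1 from Enter, and Player B gets 4 ≥ 1 from Fight — Nash equilibrium.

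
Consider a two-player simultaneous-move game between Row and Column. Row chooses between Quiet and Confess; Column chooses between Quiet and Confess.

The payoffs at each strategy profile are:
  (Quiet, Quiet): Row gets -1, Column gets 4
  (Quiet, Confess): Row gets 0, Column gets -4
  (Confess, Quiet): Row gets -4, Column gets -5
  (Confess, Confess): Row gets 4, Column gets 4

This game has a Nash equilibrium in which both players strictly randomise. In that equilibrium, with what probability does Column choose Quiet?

4/7

Let c be the probability that Column plays Quiet. In a completely mixed equilibrium, Row must be indifferent between Quiet and Confess.
Row's expected payoff from Quiet is −c; from Confess it is −4c + 4(1−c).
Setting these equal: −c = −8c + 4, so c = 4/7.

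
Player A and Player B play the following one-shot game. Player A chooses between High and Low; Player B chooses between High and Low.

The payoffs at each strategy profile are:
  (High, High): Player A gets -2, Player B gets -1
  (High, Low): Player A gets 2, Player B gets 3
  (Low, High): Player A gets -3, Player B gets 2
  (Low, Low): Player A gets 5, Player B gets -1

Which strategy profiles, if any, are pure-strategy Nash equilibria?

(High, High): Player B prefers Low (3 > -1) — not an equilibrium.
(High, Low): Player A prefers Low (5 > 2) — not an equilibrium.
(Low, High): Player A prefers High (-2 > -3) — not an equilibrium.
(Low, Low): Player B prefers High (2 > -1) — not an equilibrium.

none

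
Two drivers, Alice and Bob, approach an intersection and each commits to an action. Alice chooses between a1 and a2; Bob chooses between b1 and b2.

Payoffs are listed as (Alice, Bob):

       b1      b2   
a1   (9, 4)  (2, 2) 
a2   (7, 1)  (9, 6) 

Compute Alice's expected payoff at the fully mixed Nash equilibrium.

67/9

First find q, the probability Bob plays b1, from Alice's indifference between a1 and a2: 9q + 2(1−q) = 7q + 9(1−q), giving q = 7/9.
Since Alice is indifferent in equilibrium, Alice's expected payoff equals the payoff from either row against (7/9, 2/9). Using a1: 9(7/9) + 2(2/9) = 67/9.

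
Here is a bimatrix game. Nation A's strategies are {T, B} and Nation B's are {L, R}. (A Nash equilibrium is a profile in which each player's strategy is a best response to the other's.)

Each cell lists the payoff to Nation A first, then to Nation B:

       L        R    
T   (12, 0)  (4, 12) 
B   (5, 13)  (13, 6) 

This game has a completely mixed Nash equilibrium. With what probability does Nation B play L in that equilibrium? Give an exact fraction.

9/16

Let y be the probability that Nation B plays L. In a completely mixed equilibrium, Nation A must be indifferent between T and B.
Nation A's expected payoff from T is 12y + 4(1−y); from B it is 5y + 13(1−y).
Setting these equal: 8y + 4 = −8y + 13, so y = 9/16.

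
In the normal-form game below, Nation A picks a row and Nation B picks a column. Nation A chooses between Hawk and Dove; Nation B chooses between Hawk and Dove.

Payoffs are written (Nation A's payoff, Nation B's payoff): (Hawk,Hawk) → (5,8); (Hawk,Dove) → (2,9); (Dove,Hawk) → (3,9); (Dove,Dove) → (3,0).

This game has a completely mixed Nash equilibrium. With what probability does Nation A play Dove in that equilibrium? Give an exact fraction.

Let p be the probability that Nation A plays Hawk. In a completely mixed equilibrium, Nation B must be indifferent between Hawk and Dove.
Nation B's expected payoff from Hawk is 8p + 9(1−p); from Dove it is 9p.
Setting these equal: −p + 9 = 9p, so p = 9/10.
Therefore Nation A plays Dove with probability 1 − 9/10 = 1/10.

1/10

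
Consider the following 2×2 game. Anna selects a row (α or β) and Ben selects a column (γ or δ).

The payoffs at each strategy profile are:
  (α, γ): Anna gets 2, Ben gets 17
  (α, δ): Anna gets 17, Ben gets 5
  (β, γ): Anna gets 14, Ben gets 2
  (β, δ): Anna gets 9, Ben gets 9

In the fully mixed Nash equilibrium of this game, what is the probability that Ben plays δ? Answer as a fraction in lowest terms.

3/5

Let q be the probability that Ben plays γ. In a completely mixed equilibrium, Anna must be indifferent between α and β.
Anna's expected payoff from α is 2q + 17(1−q); from β it is 14q + 9(1−q).
Setting these equal: −15q + 17 = 5q + 9, so q = 2/5.
Therefore Ben plays δ with probability 1 − 2/5 = 3/5.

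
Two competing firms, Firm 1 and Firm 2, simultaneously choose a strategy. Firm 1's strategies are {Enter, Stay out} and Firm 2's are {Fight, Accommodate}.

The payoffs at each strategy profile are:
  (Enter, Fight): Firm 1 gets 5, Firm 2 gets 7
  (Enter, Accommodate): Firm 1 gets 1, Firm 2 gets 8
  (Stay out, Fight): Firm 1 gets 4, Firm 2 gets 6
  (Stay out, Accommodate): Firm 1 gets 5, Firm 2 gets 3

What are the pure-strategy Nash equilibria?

(Enter, Fight): Firm 2 prefers Accommodate (8 > 7) — not an equilibrium.
(Enter, Accommodate): Firm 1 prefers Stay out (5 > 1) — not an equilibrium.
(Stay out, Fight): Firm 1 prefers Enter (5 > 4) — not an equilibrium.
(Stay out, Accommodate): Firm 2 prefers Fight (6 > 3) — not an equilibrium.

none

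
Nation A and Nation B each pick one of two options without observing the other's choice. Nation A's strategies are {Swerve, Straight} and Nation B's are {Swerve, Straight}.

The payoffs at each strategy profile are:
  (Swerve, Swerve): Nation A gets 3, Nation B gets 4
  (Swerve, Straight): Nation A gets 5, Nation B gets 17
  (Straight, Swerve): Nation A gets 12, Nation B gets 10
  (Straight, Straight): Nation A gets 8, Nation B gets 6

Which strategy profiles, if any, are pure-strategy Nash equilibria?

(Swerve, Swerve): Nation A prefers Straight (12 > 3); Nation B prefers Straight (17 > 4) — not an equilibrium.
(Swerve, Straight): Nation A prefers Straight (8 > 5) — not an equilibrium.
(Straight, Swerve): Nation A gets 12 ≥ 3 from Swerve, and Nation B gets 10 ≥ 6 from Straight — Nash equilibrium.
(Straight, Straight): Nation B prefers Swerve (10 > 6) — not an equilibrium.

(Straight, Swerve)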